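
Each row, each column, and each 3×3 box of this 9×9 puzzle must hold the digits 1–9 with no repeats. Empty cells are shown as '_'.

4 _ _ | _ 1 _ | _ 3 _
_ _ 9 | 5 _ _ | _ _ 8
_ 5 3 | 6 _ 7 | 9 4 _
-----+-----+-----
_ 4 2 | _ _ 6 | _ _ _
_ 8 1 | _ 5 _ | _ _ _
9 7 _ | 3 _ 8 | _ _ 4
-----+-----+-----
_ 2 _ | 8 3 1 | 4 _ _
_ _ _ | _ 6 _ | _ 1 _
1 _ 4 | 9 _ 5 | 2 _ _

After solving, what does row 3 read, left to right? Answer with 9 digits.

r1c2 = 6: row 1 has {1,3,4}; col 2 has {2,4,5,7,8}; box has {3,4,5,9} → only 6 remains.
r1c4 = 2: row 1 has {1,3,4,6}; col 4 has {3,5,6,8,9}; box has {1,5,6,7} → only 2 remains.
r1c6 = 9: row 1 has {1,2,3,4,6}; col 6 has {1,5,6,7,8}; box has {1,2,5,6,7} → only 9 remains.
r2c2 = 1: row 2 has {5,8,9}; col 2 has {2,4,5,6,7,8}; box has {3,4,5,6,9} → only 1 remains.
r2c5 = 4: row 2 has {1,5,8,9}; col 5 has {1,3,5,6}; box has {1,2,5,6,7,9} → only 4 remains.
r2c6 = 3: row 2 has {1,4,5,8,9}; col 6 has {1,5,6,7,8,9}; box has {1,2,4,5,6,7,9} → only 3 remains.
r3c5 = 8: row 3 has {3,4,5,6,7,9}; col 5 has {1,3,4,5,6}; box has {1,2,3,4,5,6,7,9} → only 8 remains.
r6c5 = 2: row 6 has {3,4,7,8,9}; col 5 has {1,3,4,5,6,8}; box has {3,5,6,8} → only 2 remains.
r9c2 = 3: row 9 has {1,2,4,5,9}; col 2 has {1,2,4,5,6,7,8}; box has {1,2,4} → only 3 remains.
r9c5 = 7: row 9 has {1,2,3,4,5,9}; col 5 has {1,2,3,4,5,6,8}; box has {1,3,5,6,8,9} → only 7 remains.
r9c9 = 6: row 9 has {1,2,3,4,5,7,9}; col 9 has {4,8}; box has {1,2,4} → only 6 remains.
r3c1 = 2: row 3 has {3,4,5,6,7,8,9}; col 1 has {1,4,9}; box has {1,3,4,5,6,9} → only 2 remains.
r3c9 = 1: row 3 has {2,3,4,5,6,7,8,9}; col 9 has {4,6,8}; box has {3,4,8,9} → only 1 remains.

253687941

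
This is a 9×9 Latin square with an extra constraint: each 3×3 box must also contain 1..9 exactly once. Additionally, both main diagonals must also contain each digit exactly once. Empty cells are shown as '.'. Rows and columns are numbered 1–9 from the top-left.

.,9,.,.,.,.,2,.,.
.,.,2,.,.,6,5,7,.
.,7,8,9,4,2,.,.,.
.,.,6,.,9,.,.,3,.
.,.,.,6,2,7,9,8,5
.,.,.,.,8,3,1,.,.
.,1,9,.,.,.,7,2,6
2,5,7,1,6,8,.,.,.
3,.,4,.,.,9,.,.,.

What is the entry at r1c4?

r2c2 = 4 (sole candidate).
r3c7 = 6 (sole candidate).
r3c8 = 1 (sole candidate).
r3c9 = 3 (sole candidate).
r4c4 = 5 (sole candidate).
r4c7 = 4 (sole candidate).
r5c2 = 3 (sole candidate).
r5c3 = 1 (sole candidate).
r6c2 = 2 (sole candidate).
r6c3 = 5 (sole candidate).
r6c4 = 4 (sole candidate).
r6c8 = 6 (sole candidate).
r6c9 = 7 (sole candidate).
r7c1 = 8 (sole candidate).
r7c4 = 3 (sole candidate).
r7c5 = 5 (sole candidate).
r7c6 = 4 (sole candidate).
r8c7 = 3 (sole candidate).
r8c8 = 9 (sole candidate).
r8c9 = 4 (sole candidate).
r9c2 = 6 (sole candidate).
r9c5 = 7 (sole candidate).
r9c7 = 8 (sole candidate).
r9c8 = 5 (sole candidate).
r9c9 = 1 (sole candidate).
r1c1 = 6 (sole candidate).
r1c3 = 3 (sole candidate).
r1c5 = 1 (sole candidate).
r1c6 = 5 (sole candidate).
r1c8 = 4 (sole candidate).
r1c9 = 8 (sole candidate).
r2c1 = 1 (sole candidate).
r2c4 = 8 (sole candidate).
r2c5 = 3 (sole candidate).
r2c9 = 9 (sole candidate).
r3c1 = 5 (sole candidate).
r4c1 = 7 (sole candidate).
r4c2 = 8 (sole candidate).
r4c6 = 1 (sole candidate).
r4c9 = 2 (sole candidate).
r5c1 = 4 (sole candidate).
r6c1 = 9 (sole candidate).
r9c4 = 2 (sole candidate).
r1c4 = 7: row 1 has {1,2,3,4,5,6,8,9}; col 4 has {1,2,3,4,5,6,8,9}; box has {1,2,3,4,5,6,8,9} → only 7 remains.

7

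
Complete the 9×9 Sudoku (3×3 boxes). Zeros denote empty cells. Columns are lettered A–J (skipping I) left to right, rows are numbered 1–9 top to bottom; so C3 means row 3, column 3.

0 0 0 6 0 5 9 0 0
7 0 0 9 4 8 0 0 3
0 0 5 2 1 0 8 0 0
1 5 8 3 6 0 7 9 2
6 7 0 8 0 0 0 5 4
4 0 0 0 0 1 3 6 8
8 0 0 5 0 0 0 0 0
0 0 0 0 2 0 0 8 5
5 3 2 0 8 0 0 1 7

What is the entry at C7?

J1 = 1: row 1 has {5,6,9}; col 9 has {2,3,4,5,7,8}; box has {3,8,9} → only 1 remains.
H2 = 2: row 2 has {3,4,7,8,9}; col 8 has {1,5,6,8,9}; box has {1,3,8,9} → only 2 remains.
J3 = 6: row 3 has {1,2,5,8}; col 9 has {1,2,3,4,5,7,8}; box has {1,2,3,8,9} → only 6 remains.
F4 = 4: row 4 has {1,2,3,5,6,7,8,9}; col 6 has {1,5,8}; box has {1,3,6,8} → only 4 remains.
E5 = 9: row 5 has {4,5,6,7,8}; col 5 has {1,2,4,6,8}; box has {1,3,4,6,8} → only 9 remains.
F5 = 2: row 5 has {4,5,6,7,8,9}; col 6 has {1,4,5,8}; box has {1,3,4,6,8,9} → only 2 remains.
G5 = 1: row 5 has {2,4,5,6,7,8,9}; col 7 has {3,7,8,9}; box has {2,3,4,5,6,7,8,9} → only 1 remains.
C6 = 9: row 6 has {1,3,4,6,8}; col 3 has {2,5,8}; box has {1,4,5,6,7,8} → only 9 remains.
D6 = 7: row 6 has {1,3,4,6,8,9}; col 4 has {2,3,5,6,8,9}; box has {1,2,3,4,6,8,9} → only 7 remains.
E6 = 5: row 6 has {1,3,4,6,7,8,9}; col 5 has {1,2,4,6,8,9}; box has {1,2,3,4,6,7,8,9} → only 5 remains.
J7 = 9: row 7 has {5,8}; col 9 has {1,2,3,4,5,6,7,8}; box has {1,5,7,8} → only 9 remains.
A8 = 9: row 8 has {2,5,8}; col 1 has {1,4,5,6,7,8}; box has {2,3,5,8} → only 9 remains.
D9 = 4: row 9 has {1,2,3,5,7,8}; col 4 has {2,3,5,6,7,8,9}; box has {2,5,8} → only 4 remains.
G9 = 6: row 9 has {1,2,3,4,5,7,8}; col 7 has {1,3,7,8,9}; box has {1,5,7,8,9} → only 6 remains.
G2 = 5: row 2 has {2,3,4,7,8,9}; col 7 has {1,3,6,7,8,9}; box has {1,2,3,6,8,9} → only 5 remains.
A3 = 3: row 3 has {1,2,5,6,8}; col 1 has {1,4,5,6,7,8,9}; box has {5,7} → only 3 remains.
F3 = 7: row 3 has {1,2,3,5,6,8}; col 6 has {1,2,4,5,8}; box has {1,2,4,5,6,8,9} → only 7 remains.
H3 = 4: row 3 has {1,2,3,5,6,7,8}; col 8 has {1,2,5,6,8,9}; box has {1,2,3,5,6,8,9} → only 4 remains.
C5 = 3: row 5 has {1,2,4,5,6,7,8,9}; col 3 has {2,5,8,9}; box has {1,4,5,6,7,8,9} → only 3 remains.
B6 = 2: row 6 has {1,3,4,5,6,7,8,9}; col 2 has {3,5,7}; box has {1,3,4,5,6,7,8,9} → only 2 remains.
H7 = 3: row 7 has {5,8,9}; col 8 has {1,2,4,5,6,8,9}; box has {1,5,6,7,8,9} → only 3 remains.
D8 = 1: row 8 has {2,5,8,9}; col 4 has {2,3,4,5,6,7,8,9}; box has {2,4,5,8} → only 1 remains.
G8 = 4: row 8 has {1,2,5,8,9}; col 7 has {1,3,5,6,7,8,9}; box has {1,3,5,6,7,8,9} → only 4 remains.
F9 = 9: row 9 has {1,2,3,4,5,6,7,8}; col 6 has {1,2,4,5,7,8}; box has {1,2,4,5,8} → only 9 remains.
A1 = 2: row 1 has {1,5,6,9}; col 1 has {1,3,4,5,6,7,8,9}; box has {3,5,7} → only 2 remains.
C1 = 4: row 1 has {1,2,5,6,9}; col 3 has {2,3,5,8,9}; box has {2,3,5,7} → only 4 remains.
E1 = 3: row 1 has {1,2,4,5,6,9}; col 5 has {1,2,4,5,6,8,9}; box has {1,2,4,5,6,7,8,9} → only 3 remains.
H1 = 7: row 1 has {1,2,3,4,5,6,9}; col 8 has {1,2,3,4,5,6,8,9}; box has {1,2,3,4,5,6,8,9} → only 7 remains.
B3 = 9: row 3 has {1,2,3,4,5,6,7,8}; col 2 has {2,3,5,7}; box has {2,3,4,5,7} → only 9 remains.
E7 = 7: row 7 has {3,5,8,9}; col 5 has {1,2,3,4,5,6,8,9}; box has {1,2,4,5,8,9} → only 7 remains.
F7 = 6: row 7 has {3,5,7,8,9}; col 6 has {1,2,4,5,7,8,9}; box has {1,2,4,5,7,8,9} → only 6 remains.
G7 = 2: row 7 has {3,5,6,7,8,9}; col 7 has {1,3,4,5,6,7,8,9}; box has {1,3,4,5,6,7,8,9} → only 2 remains.
B8 = 6: row 8 has {1,2,4,5,8,9}; col 2 has {2,3,5,7,9}; box has {2,3,5,8,9} → only 6 remains.
C8 = 7: row 8 has {1,2,4,5,6,8,9}; col 3 has {2,3,4,5,8,9}; box has {2,3,5,6,8,9} → only 7 remains.
F8 = 3: row 8 has {1,2,4,5,6,7,8,9}; col 6 has {1,2,4,5,6,7,8,9}; box has {1,2,4,5,6,7,8,9} → only 3 remains.
B1 = 8: row 1 has {1,2,3,4,5,6,7,9}; col 2 has {2,3,5,6,7,9}; box has {2,3,4,5,7,9} → only 8 remains.
B2 = 1: row 2 has {2,3,4,5,7,8,9}; col 2 has {2,3,5,6,7,8,9}; box has {2,3,4,5,7,8,9} → only 1 remains.
C2 = 6: row 2 has {1,2,3,4,5,7,8,9}; col 3 has {2,3,4,5,7,8,9}; box has {1,2,3,4,5,7,8,9} → only 6 remains.
B7 = 4: row 7 has {2,3,5,6,7,8,9}; col 2 has {1,2,3,5,6,7,8,9}; box has {2,3,5,6,7,8,9} → only 4 remains.
C7 = 1: row 7 has {2,3,4,5,6,7,8,9}; col 3 has {2,3,4,5,6,7,8,9}; box has {2,3,4,5,6,7,8,9} → only 1 remains.

1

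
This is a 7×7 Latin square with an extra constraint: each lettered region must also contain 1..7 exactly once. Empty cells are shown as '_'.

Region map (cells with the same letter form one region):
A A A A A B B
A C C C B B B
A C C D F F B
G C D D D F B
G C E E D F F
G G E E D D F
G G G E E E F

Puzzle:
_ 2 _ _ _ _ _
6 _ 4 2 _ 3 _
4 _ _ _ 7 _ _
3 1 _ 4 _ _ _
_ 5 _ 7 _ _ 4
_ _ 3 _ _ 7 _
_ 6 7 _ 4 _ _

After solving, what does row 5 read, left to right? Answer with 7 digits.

r2c2 = 7 (sole candidate).
r3c2 = 3 (sole candidate).
r3c3 = 6 (sole candidate).
r6c2 = 4 (sole candidate).
r1c6 = 4 (hidden single in row 1).
r1c7 = 6 (hidden single in row 1).
r1c1 = 7 (hidden single in row 1).
r4c7 = 7 (hidden single in row 4).
r5c5 = 3: in row 5, 3 can only go here (every other open cell in that row sees a 3).
r1c4 = 3 (hidden single in row 1).
r5c6 = 6: in row 5, 6 can only go here (every other open cell in that row sees a 6).
r4c5 = 6 (hidden single in row 4).
r6c4 = 6 (hidden single in row 6).
r7c7 = 3 (hidden single in row 7).
r6c5 = 2 (hidden single in column 5).
r4c3 = 5 (sole candidate).
r4c6 = 2 (sole candidate).
r1c3 = 1 (sole candidate).
r1c5 = 5 (sole candidate).
r2c5 = 1 (sole candidate).
r2c7 = 5 (sole candidate).
r3c4 = 1 (sole candidate).
r3c6 = 5 (sole candidate).
r3c7 = 2 (sole candidate).
r5c3 = 2: row 5 has {3,4,5,6,7}; col 3 has {1,3,4,5,6,7}; region has {3,4,6,7} → only 2 remains.
r6c7 = 1 (sole candidate).
r7c4 = 5 (sole candidate).
r7c6 = 1 (sole candidate).
r5c1 = 1: row 5 has {2,3,4,5,6,7}; col 1 has {3,4,6,7}; region has {3,4,6,7} → only 1 remains.

1527364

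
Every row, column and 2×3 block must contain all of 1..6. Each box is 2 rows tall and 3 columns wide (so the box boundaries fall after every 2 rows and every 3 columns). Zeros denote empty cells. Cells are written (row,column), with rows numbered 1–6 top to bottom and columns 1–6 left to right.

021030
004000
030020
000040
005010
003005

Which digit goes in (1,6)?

(3,3) = 6 (sole candidate).
(3,6) = 1 (sole candidate).
(4,3) = 2 (sole candidate).
(6,5) = 6 (sole candidate).
(2,5) = 5 (sole candidate).
(3,4) = 5 (sole candidate).
(2,2) = 6 (sole candidate).
(2,6) = 2 (sole candidate).
(3,1) = 4 (sole candidate).
(5,2) = 4 (sole candidate).
(5,6) = 3 (sole candidate).
(6,2) = 1 (sole candidate).
(1,1) = 5 (sole candidate).
(2,1) = 3 (sole candidate).
(2,4) = 1 (sole candidate).
(4,1) = 1 (sole candidate).
(4,2) = 5 (sole candidate).
(4,6) = 6 (sole candidate).
(5,4) = 2 (sole candidate).
(6,1) = 2 (sole candidate).
(6,4) = 4 (sole candidate).
(1,4) = 6 (sole candidate).
(1,6) = 4: row 1 has {1,2,3,5,6}; col 6 has {1,2,3,5,6}; box has {1,2,3,5,6} → only 4 remains.

4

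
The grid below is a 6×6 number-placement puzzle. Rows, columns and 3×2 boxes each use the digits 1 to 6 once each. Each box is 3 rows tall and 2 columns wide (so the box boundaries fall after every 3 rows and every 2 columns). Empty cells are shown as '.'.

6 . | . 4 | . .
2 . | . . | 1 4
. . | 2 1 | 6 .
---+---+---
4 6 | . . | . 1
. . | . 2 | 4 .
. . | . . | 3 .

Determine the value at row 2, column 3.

6

row 1, column 2 = 1: in row 1, 1 can only go here (every other open cell in that row sees a 1).
row 3, column 2 = 4: in row 3, 4 can only go here (every other open cell in that row sees a 4).
row 4, column 5 = 2: in row 4, 2 can only go here (every other open cell in that row sees a 2).
row 1, column 5 = 5: row 1 has {1,4,6}; col 5 has {1,2,3,4,6}; box has {1,4,6} → only 5 remains.
row 3, column 6 = 3: row 3 has {1,2,4,6}; col 6 has {1,4}; box has {1,4,5,6} → only 3 remains.
row 1, column 3 = 3: row 1 has {1,4,5,6}; col 3 has {2}; box has {1,2,4} → only 3 remains.
row 1, column 6 = 2: row 1 has {1,3,4,5,6}; col 6 has {1,3,4}; box has {1,3,4,5,6} → only 2 remains.
row 3, column 1 = 5: row 3 has {1,2,3,4,6}; col 1 has {2,4,6}; box has {1,2,4,6} → only 5 remains.
row 4, column 3 = 5: row 4 has {1,2,4,6}; col 3 has {2,3}; box has {2} → only 5 remains.
row 4, column 4 = 3: row 4 has {1,2,4,5,6}; col 4 has {1,2,4}; box has {2,5} → only 3 remains.
row 6, column 1 = 1: row 6 has {3}; col 1 has {2,4,5,6}; box has {4,6} → only 1 remains.
row 6, column 4 = 6: row 6 has {1,3}; col 4 has {1,2,3,4}; box has {2,3,5} → only 6 remains.
row 6, column 6 = 5: row 6 has {1,3,6}; col 6 has {1,2,3,4}; box has {1,2,3,4} → only 5 remains.
row 2, column 2 = 3: row 2 has {1,2,4}; col 2 has {1,4,6}; box has {1,2,4,5,6} → only 3 remains.
row 2, column 3 = 6: row 2 has {1,2,3,4}; col 3 has {2,3,5}; box has {1,2,3,4} → only 6 remains.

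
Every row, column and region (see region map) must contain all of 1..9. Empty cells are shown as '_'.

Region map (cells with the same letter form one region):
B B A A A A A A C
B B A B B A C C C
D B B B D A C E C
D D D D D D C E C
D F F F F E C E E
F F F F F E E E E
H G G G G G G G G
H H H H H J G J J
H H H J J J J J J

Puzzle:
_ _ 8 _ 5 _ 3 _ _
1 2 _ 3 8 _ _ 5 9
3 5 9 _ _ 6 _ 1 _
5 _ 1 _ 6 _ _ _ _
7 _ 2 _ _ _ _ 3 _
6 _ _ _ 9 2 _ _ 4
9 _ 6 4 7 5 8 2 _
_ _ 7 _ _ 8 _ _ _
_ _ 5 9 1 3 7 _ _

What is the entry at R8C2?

R1C1 = 4 (sole candidate).
R2C3 = 4 (sole candidate).
R2C6 = 7 (sole candidate).
R2C7 = 6 (sole candidate).
R3C4 = 7 (sole candidate).
R5C5 = 4 (sole candidate).
R5C6 = 9 (sole candidate).
R5C7 = 1 (sole candidate).
R6C3 = 3 (sole candidate).
R6C7 = 5 (sole candidate).
R8C1 = 2 (sole candidate).
R8C5 = 3 (sole candidate).
R8C7 = 9 (sole candidate).
R9C1 = 8 (sole candidate).
R1C2 = 6 (sole candidate).
R1C6 = 1 (sole candidate).
R1C8 = 9 (sole candidate).
R3C5 = 2 (sole candidate).
R3C7 = 4 (sole candidate).
R3C9 = 8 (sole candidate).
R4C4 = 8 (sole candidate).
R4C6 = 4 (sole candidate).
R4C7 = 2 (sole candidate).
R4C8 = 7 (sole candidate).
R4C9 = 3 (sole candidate).
R5C2 = 8 (sole candidate).
R5C4 = 5 (sole candidate).
R5C9 = 6 (sole candidate).
R6C4 = 1 (sole candidate).
R6C8 = 8 (sole candidate).
R7C9 = 1 (sole candidate).
R8C4 = 6 (sole candidate).
R8C8 = 4 (sole candidate).
R8C9 = 5 (sole candidate).
R9C2 = 4 (sole candidate).
R9C8 = 6 (sole candidate).
R9C9 = 2 (sole candidate).
R1C4 = 2 (sole candidate).
R1C9 = 7 (sole candidate).
R4C2 = 9 (sole candidate).
R6C2 = 7 (sole candidate).
R7C2 = 3 (sole candidate).
R8C2 = 1: row 8 has {2,3,4,5,6,7,8,9}; col 2 has {2,3,4,5,6,7,8,9}; region has {2,3,4,5,6,7,8,9} → only 1 remains.

1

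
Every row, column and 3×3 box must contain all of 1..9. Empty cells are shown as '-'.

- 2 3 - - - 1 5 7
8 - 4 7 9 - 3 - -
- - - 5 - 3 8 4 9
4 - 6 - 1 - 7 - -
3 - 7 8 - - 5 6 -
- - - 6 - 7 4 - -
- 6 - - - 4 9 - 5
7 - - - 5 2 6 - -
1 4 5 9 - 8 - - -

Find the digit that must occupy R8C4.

1

R1C4 = 4: row 1 has {1,2,3,5,7}; col 4 has {5,6,7,8,9}; box has {3,5,7,9} → only 4 remains.
R1C6 = 6: row 1 has {1,2,3,4,5,7}; col 6 has {2,3,4,7,8}; box has {3,4,5,7,9} → only 6 remains.
R2C6 = 1: row 2 has {3,4,7,8,9}; col 6 has {2,3,4,6,7,8}; box has {3,4,5,6,7,9} → only 1 remains.
R2C8 = 2: row 2 has {1,3,4,7,8,9}; col 8 has {4,5,6}; box has {1,3,4,5,7,8,9} → only 2 remains.
R2C9 = 6: row 2 has {1,2,3,4,7,8,9}; col 9 has {5,7,9}; box has {1,2,3,4,5,7,8,9} → only 6 remains.
R3C1 = 6: row 3 has {3,4,5,8,9}; col 1 has {1,3,4,7,8}; box has {2,3,4,8} → only 6 remains.
R3C3 = 1: row 3 has {3,4,5,6,8,9}; col 3 has {3,4,5,6,7}; box has {2,3,4,6,8} → only 1 remains.
R3C5 = 2: row 3 has {1,3,4,5,6,8,9}; col 5 has {1,5,9}; box has {1,3,4,5,6,7,9} → only 2 remains.
R5C5 = 4: row 5 has {3,5,6,7,8}; col 5 has {1,2,5,9}; box has {1,6,7,8} → only 4 remains.
R5C6 = 9: row 5 has {3,4,5,6,7,8}; col 6 has {1,2,3,4,6,7,8}; box has {1,4,6,7,8} → only 9 remains.
R6C5 = 3: row 6 has {4,6,7}; col 5 has {1,2,4,5,9}; box has {1,4,6,7,8,9} → only 3 remains.
R7C1 = 2: row 7 has {4,5,6,9}; col 1 has {1,3,4,6,7,8}; box has {1,4,5,6,7} → only 2 remains.
R7C3 = 8: row 7 has {2,4,5,6,9}; col 3 has {1,3,4,5,6,7}; box has {1,2,4,5,6,7} → only 8 remains.
R7C5 = 7: row 7 has {2,4,5,6,8,9}; col 5 has {1,2,3,4,5,9}; box has {2,4,5,8,9} → only 7 remains.
R8C3 = 9: row 8 has {2,5,6,7}; col 3 has {1,3,4,5,6,7,8}; box has {1,2,4,5,6,7,8} → only 9 remains.
R9C5 = 6: row 9 has {1,4,5,8,9}; col 5 has {1,2,3,4,5,7,9}; box has {2,4,5,7,8,9} → only 6 remains.
R9C7 = 2: row 9 has {1,4,5,6,8,9}; col 7 has {1,3,4,5,6,7,8,9}; box has {5,6,9} → only 2 remains.
R9C9 = 3: row 9 has {1,2,4,5,6,8,9}; col 9 has {5,6,7,9}; box has {2,5,6,9} → only 3 remains.
R1C1 = 9: row 1 has {1,2,3,4,5,6,7}; col 1 has {1,2,3,4,6,7,8}; box has {1,2,3,4,6,8} → only 9 remains.
R1C5 = 8: row 1 has {1,2,3,4,5,6,7,9}; col 5 has {1,2,3,4,5,6,7,9}; box has {1,2,3,4,5,6,7,9} → only 8 remains.
R2C2 = 5: row 2 has {1,2,3,4,6,7,8,9}; col 2 has {2,4,6}; box has {1,2,3,4,6,8,9} → only 5 remains.
R3C2 = 7: row 3 has {1,2,3,4,5,6,8,9}; col 2 has {2,4,5,6}; box has {1,2,3,4,5,6,8,9} → only 7 remains.
R4C4 = 2: row 4 has {1,4,6,7}; col 4 has {4,5,6,7,8,9}; box has {1,3,4,6,7,8,9} → only 2 remains.
R4C6 = 5: row 4 has {1,2,4,6,7}; col 6 has {1,2,3,4,6,7,8,9}; box has {1,2,3,4,6,7,8,9} → only 5 remains.
R4C9 = 8: row 4 has {1,2,4,5,6,7}; col 9 has {3,5,6,7,9}; box has {4,5,6,7} → only 8 remains.
R5C2 = 1: row 5 has {3,4,5,6,7,8,9}; col 2 has {2,4,5,6,7}; box has {3,4,6,7} → only 1 remains.
R5C9 = 2: row 5 has {1,3,4,5,6,7,8,9}; col 9 has {3,5,6,7,8,9}; box has {4,5,6,7,8} → only 2 remains.
R6C1 = 5: row 6 has {3,4,6,7}; col 1 has {1,2,3,4,6,7,8,9}; box has {1,3,4,6,7} → only 5 remains.
R6C3 = 2: row 6 has {3,4,5,6,7}; col 3 has {1,3,4,5,6,7,8,9}; box has {1,3,4,5,6,7} → only 2 remains.
R6C9 = 1: row 6 has {2,3,4,5,6,7}; col 9 has {2,3,5,6,7,8,9}; box has {2,4,5,6,7,8} → only 1 remains.
R7C8 = 1: row 7 has {2,4,5,6,7,8,9}; col 8 has {2,4,5,6}; box has {2,3,5,6,9} → only 1 remains.
R8C2 = 3: row 8 has {2,5,6,7,9}; col 2 has {1,2,4,5,6,7}; box has {1,2,4,5,6,7,8,9} → only 3 remains.
R8C4 = 1: row 8 has {2,3,5,6,7,9}; col 4 has {2,4,5,6,7,8,9}; box has {2,4,5,6,7,8,9} → only 1 remains.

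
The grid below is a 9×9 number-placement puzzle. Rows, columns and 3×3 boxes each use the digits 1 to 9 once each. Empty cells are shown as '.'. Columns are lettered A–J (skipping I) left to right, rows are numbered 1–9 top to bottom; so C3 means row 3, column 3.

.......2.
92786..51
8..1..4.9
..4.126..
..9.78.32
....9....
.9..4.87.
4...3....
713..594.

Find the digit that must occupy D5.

4

E1 = 5 (sole candidate).
G2 = 3 (sole candidate).
E3 = 2 (sole candidate).
H3 = 6 (sole candidate).
H8 = 1 (sole candidate).
E9 = 8 (sole candidate).
J9 = 6 (sole candidate).
G1 = 7 (sole candidate).
J1 = 8 (sole candidate).
F2 = 4 (sole candidate).
C3 = 5 (sole candidate).
H6 = 8 (sole candidate).
J8 = 5 (sole candidate).
D9 = 2 (sole candidate).
B3 = 3 (sole candidate).
F3 = 7 (sole candidate).
H4 = 9 (sole candidate).
J4 = 7 (sole candidate).
J6 = 4 (sole candidate).
D7 = 6 (sole candidate).
F7 = 1 (sole candidate).
J7 = 3 (sole candidate).
F8 = 9 (sole candidate).
G8 = 2 (sole candidate).
F1 = 3 (sole candidate).
F6 = 6 (sole candidate).
C7 = 2 (sole candidate).
D8 = 7 (sole candidate).
D1 = 9 (sole candidate).
C6 = 1 (sole candidate).
G6 = 5 (sole candidate).
A7 = 5 (sole candidate).
C1 = 6 (sole candidate).
A4 = 3 (sole candidate).
D4 = 5 (sole candidate).
A5 = 6 (sole candidate).
B5 = 5 (sole candidate).
D5 = 4: row 5 has {2,3,5,6,7,8,9}; col 4 has {1,2,5,6,7,8,9}; box has {1,2,5,6,7,8,9} → only 4 remains.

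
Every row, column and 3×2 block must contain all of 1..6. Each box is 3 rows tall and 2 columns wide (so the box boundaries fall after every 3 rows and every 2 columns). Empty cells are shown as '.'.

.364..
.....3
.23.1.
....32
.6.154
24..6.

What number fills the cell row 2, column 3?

row 1, column 5 = 2: row 1 has {3,4,6}; col 5 has {1,3,5,6}; box has {1,3} → only 2 remains.
row 1, column 6 = 5: row 1 has {2,3,4,6}; col 6 has {2,3,4}; box has {1,2,3} → only 5 remains.
row 2, column 5 = 4: row 2 has {3}; col 5 has {1,2,3,5,6}; box has {1,2,3,5} → only 4 remains.
row 3, column 4 = 5: row 3 has {1,2,3}; col 4 has {1,4}; box has {3,4,6} → only 5 remains.
row 3, column 6 = 6: row 3 has {1,2,3,5}; col 6 has {2,3,4,5}; box has {1,2,3,4,5} → only 6 remains.
row 4, column 4 = 6: row 4 has {2,3}; col 4 has {1,4,5}; box has {1} → only 6 remains.
row 5, column 1 = 3: row 5 has {1,4,5,6}; col 1 has {2}; box has {2,4,6} → only 3 remains.
row 5, column 3 = 2: row 5 has {1,3,4,5,6}; col 3 has {3,6}; box has {1,6} → only 2 remains.
row 6, column 3 = 5: row 6 has {2,4,6}; col 3 has {2,3,6}; box has {1,2,6} → only 5 remains.
row 6, column 4 = 3: row 6 has {2,4,5,6}; col 4 has {1,4,5,6}; box has {1,2,5,6} → only 3 remains.
row 6, column 6 = 1: row 6 has {2,3,4,5,6}; col 6 has {2,3,4,5,6}; box has {2,3,4,5,6} → only 1 remains.
row 1, column 1 = 1: row 1 has {2,3,4,5,6}; col 1 has {2,3}; box has {2,3} → only 1 remains.
row 2, column 2 = 5: row 2 has {3,4}; col 2 has {2,3,4,6}; box has {1,2,3} → only 5 remains.
row 2, column 3 = 1: row 2 has {3,4,5}; col 3 has {2,3,5,6}; box has {3,4,5,6} → only 1 remains.

1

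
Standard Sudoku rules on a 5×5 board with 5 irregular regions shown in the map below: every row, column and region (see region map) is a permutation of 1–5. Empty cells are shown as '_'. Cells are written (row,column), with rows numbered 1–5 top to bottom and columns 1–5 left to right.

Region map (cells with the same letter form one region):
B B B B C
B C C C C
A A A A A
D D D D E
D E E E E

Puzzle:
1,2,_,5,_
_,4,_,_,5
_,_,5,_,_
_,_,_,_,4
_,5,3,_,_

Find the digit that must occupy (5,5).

2

(1,3) = 4 (sole candidate).
(1,5) = 3 (sole candidate).
(2,1) = 3 (sole candidate).
(4,1) = 5 (hidden single in row 4).
(5,1) = 4 (hidden single in row 5).
(3,1) = 2 (sole candidate).
(3,5) = 1 (sole candidate).
(5,5) = 2: row 5 has {3,4,5}; col 5 has {1,3,4,5}; region has {3,4,5} → only 2 remains.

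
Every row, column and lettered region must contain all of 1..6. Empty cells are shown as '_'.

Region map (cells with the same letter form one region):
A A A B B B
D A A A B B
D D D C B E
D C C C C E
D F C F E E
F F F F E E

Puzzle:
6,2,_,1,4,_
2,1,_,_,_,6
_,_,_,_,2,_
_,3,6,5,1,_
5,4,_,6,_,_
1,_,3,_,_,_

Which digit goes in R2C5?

5

R1C3 = 5 (sole candidate).
R1C6 = 3 (sole candidate).
R2C3 = 4 (sole candidate).
R2C4 = 3 (sole candidate).
R2C5 = 5: row 2 has {1,2,3,4,6}; col 5 has {1,2,4}; region has {1,2,3,4,6} → only 5 remains.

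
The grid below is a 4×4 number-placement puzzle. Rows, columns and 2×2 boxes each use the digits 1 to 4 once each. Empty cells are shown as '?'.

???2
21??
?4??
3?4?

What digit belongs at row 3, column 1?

row 1, column 1 = 4: row 1 has {2}; col 1 has {2,3}; box has {1,2} → only 4 remains.
row 1, column 2 = 3: row 1 has {2,4}; col 2 has {1,4}; box has {1,2,4} → only 3 remains.
row 1, column 3 = 1: row 1 has {2,3,4}; col 3 has {4}; box has {2} → only 1 remains.
row 2, column 3 = 3: row 2 has {1,2}; col 3 has {1,4}; box has {1,2} → only 3 remains.
row 2, column 4 = 4: row 2 has {1,2,3}; col 4 has {2}; box has {1,2,3} → only 4 remains.
row 3, column 1 = 1: row 3 has {4}; col 1 has {2,3,4}; box has {3,4} → only 1 remains.

1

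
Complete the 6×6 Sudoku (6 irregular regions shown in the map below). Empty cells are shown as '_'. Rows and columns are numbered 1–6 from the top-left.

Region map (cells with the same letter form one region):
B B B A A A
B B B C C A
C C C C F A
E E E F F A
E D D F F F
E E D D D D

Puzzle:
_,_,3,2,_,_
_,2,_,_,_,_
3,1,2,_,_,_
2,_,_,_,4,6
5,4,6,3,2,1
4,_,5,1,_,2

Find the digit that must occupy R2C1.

R4C2 = 3 (sole candidate).
R4C3 = 1 (sole candidate).
R4C4 = 5 (sole candidate).
R6C2 = 6 (sole candidate).
R6C5 = 3 (sole candidate).
R1C2 = 5 (sole candidate).
R1C5 = 1 (sole candidate).
R1C6 = 4 (sole candidate).
R2C3 = 4 (sole candidate).
R2C4 = 6 (sole candidate).
R2C5 = 5 (sole candidate).
R2C6 = 3 (sole candidate).
R3C4 = 4 (sole candidate).
R3C5 = 6 (sole candidate).
R3C6 = 5 (sole candidate).
R1C1 = 6 (sole candidate).
R2C1 = 1: row 2 has {2,3,4,5,6}; col 1 has {2,3,4,5,6}; region has {2,3,4,5,6} → only 1 remains.

1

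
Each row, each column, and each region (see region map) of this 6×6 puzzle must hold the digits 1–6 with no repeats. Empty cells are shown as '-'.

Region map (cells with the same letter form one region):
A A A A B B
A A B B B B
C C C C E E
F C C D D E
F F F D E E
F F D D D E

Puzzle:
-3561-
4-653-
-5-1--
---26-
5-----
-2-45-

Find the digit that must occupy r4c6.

5

r1c1 = 2: row 1 has {1,3,5,6}; col 1 has {4,5}; region has {3,4,5,6} → only 2 remains.
r1c6 = 4: row 1 has {1,2,3,5,6}; col 6 has {}; region has {1,3,5,6} → only 4 remains.
r2c2 = 1: row 2 has {3,4,5,6}; col 2 has {2,3,5}; region has {2,3,4,5,6} → only 1 remains.
r2c6 = 2: row 2 has {1,3,4,5,6}; col 6 has {4}; region has {1,3,4,5,6} → only 2 remains.
r4c2 = 4: row 4 has {2,6}; col 2 has {1,2,3,5}; region has {1,5} → only 4 remains.
r4c3 = 3: row 4 has {2,4,6}; col 3 has {5,6}; region has {1,4,5} → only 3 remains.
r5c2 = 6: row 5 has {5}; col 2 has {1,2,3,4,5}; region has {2,5} → only 6 remains.
r5c4 = 3: row 5 has {5,6}; col 4 has {1,2,4,5,6}; region has {2,4,5,6} → only 3 remains.
r5c6 = 1: row 5 has {3,5,6}; col 6 has {2,4}; region has {} → only 1 remains.
r6c3 = 1: row 6 has {2,4,5}; col 3 has {3,5,6}; region has {2,3,4,5,6} → only 1 remains.
r3c1 = 6: row 3 has {1,5}; col 1 has {2,4,5}; region has {1,3,4,5} → only 6 remains.
r3c3 = 2: row 3 has {1,5,6}; col 3 has {1,3,5,6}; region has {1,3,4,5,6} → only 2 remains.
r3c5 = 4: row 3 has {1,2,5,6}; col 5 has {1,3,5,6}; region has {1} → only 4 remains.
r3c6 = 3: row 3 has {1,2,4,5,6}; col 6 has {1,2,4}; region has {1,4} → only 3 remains.
r4c1 = 1: row 4 has {2,3,4,6}; col 1 has {2,4,5,6}; region has {2,5,6} → only 1 remains.
r4c6 = 5: row 4 has {1,2,3,4,6}; col 6 has {1,2,3,4}; region has {1,3,4} → only 5 remains.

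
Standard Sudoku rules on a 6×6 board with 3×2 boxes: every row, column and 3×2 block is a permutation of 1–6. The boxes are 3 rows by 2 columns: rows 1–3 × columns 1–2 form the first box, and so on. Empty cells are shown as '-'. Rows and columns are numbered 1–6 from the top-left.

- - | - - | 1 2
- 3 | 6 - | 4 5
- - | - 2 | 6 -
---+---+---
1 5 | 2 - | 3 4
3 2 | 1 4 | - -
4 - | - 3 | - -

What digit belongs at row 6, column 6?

row 1, column 4 = 5 (sole candidate).
row 2, column 1 = 2 (sole candidate).
row 2, column 4 = 1 (sole candidate).
row 3, column 1 = 5 (sole candidate).
row 3, column 6 = 3 (sole candidate).
row 4, column 4 = 6 (sole candidate).
row 5, column 5 = 5 (sole candidate).
row 5, column 6 = 6 (sole candidate).
row 6, column 2 = 6 (sole candidate).
row 6, column 3 = 5 (sole candidate).
row 6, column 5 = 2 (sole candidate).
row 6, column 6 = 1: row 6 has {2,3,4,5,6}; col 6 has {2,3,4,5,6}; box has {2,3,4,5,6} → only 1 remains.

1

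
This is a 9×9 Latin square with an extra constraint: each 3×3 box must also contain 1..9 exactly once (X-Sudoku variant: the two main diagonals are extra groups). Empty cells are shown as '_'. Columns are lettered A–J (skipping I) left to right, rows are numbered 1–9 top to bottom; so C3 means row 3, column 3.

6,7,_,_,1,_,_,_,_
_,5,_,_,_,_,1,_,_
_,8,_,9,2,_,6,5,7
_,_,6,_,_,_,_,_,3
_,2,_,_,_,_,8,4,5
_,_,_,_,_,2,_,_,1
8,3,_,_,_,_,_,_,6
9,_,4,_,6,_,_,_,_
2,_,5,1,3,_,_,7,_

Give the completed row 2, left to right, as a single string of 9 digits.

352476189

B8 = 1: row 8 has {4,6,9}; col 2 has {2,3,5,7,8}; box has {2,3,4,5,8,9}; anti-diagonal has {2,6} → only 1 remains.
B9 = 6: row 9 has {1,2,3,5,7}; col 2 has {1,2,3,5,7,8}; box has {1,2,3,4,5,8,9} → only 6 remains.
C7 = 7: row 7 has {3,6,8}; col 3 has {4,5,6}; box has {1,2,3,4,5,6,8,9}; anti-diagonal has {1,2,6} → only 7 remains.
E5 = 9: row 5 has {2,4,5,8}; col 5 has {1,2,3,6}; box has {2}; main diagonal has {2,5,6}; anti-diagonal has {1,2,6,7} → only 9 remains.
G7 = 4: row 7 has {3,6,7,8}; col 7 has {1,6,8}; box has {6,7}; main diagonal has {2,5,6,9} → only 4 remains.
G9 = 9: row 9 has {1,2,3,5,6,7}; col 7 has {1,4,6,8}; box has {4,6,7} → only 9 remains.
J9 = 8: row 9 has {1,2,3,5,6,7,9}; col 9 has {1,3,5,6,7}; box has {4,6,7,9}; main diagonal has {2,4,5,6,9} → only 8 remains.
J1 = 4: row 1 has {1,6,7}; col 9 has {1,3,5,6,7,8}; box has {1,5,6,7}; anti-diagonal has {1,2,6,7,9} → only 4 remains.
D4 = 7: row 4 has {3,6}; col 4 has {1,9}; box has {2,9}; main diagonal has {2,4,5,6,8,9} → only 7 remains.
G4 = 2: row 4 has {3,6,7}; col 7 has {1,4,6,8,9}; box has {1,3,4,5,8} → only 2 remains.
H4 = 9: row 4 has {2,3,6,7}; col 8 has {4,5,7}; box has {1,2,3,4,5,8} → only 9 remains.
G6 = 7: row 6 has {1,2}; col 7 has {1,2,4,6,8,9}; box has {1,2,3,4,5,8,9} → only 7 remains.
H6 = 6: row 6 has {1,2,7}; col 8 has {4,5,7,9}; box has {1,2,3,4,5,7,8,9} → only 6 remains.
E7 = 5: row 7 has {3,4,6,7,8}; col 5 has {1,2,3,6,9}; box has {1,3,6} → only 5 remains.
F7 = 9: row 7 has {3,4,5,6,7,8}; col 6 has {2}; box has {1,3,5,6} → only 9 remains.
H8 = 3: row 8 has {1,4,6,9}; col 8 has {4,5,6,7,9}; box has {4,6,7,8,9}; main diagonal has {2,4,5,6,7,8,9} → only 3 remains.
J8 = 2: row 8 has {1,3,4,6,9}; col 9 has {1,3,4,5,6,7,8}; box has {3,4,6,7,8,9} → only 2 remains.
F9 = 4: row 9 has {1,2,3,5,6,7,8,9}; col 6 has {2,9}; box has {1,3,5,6,9} → only 4 remains.
G1 = 3: row 1 has {1,4,6,7}; col 7 has {1,2,4,6,7,8,9}; box has {1,4,5,6,7} → only 3 remains.
H2 = 8: row 2 has {1,5}; col 8 has {3,4,5,6,7,9}; box has {1,3,4,5,6,7}; anti-diagonal has {1,2,4,6,7,9} → only 8 remains.
J2 = 9: row 2 has {1,5,8}; col 9 has {1,2,3,4,5,6,7,8}; box has {1,3,4,5,6,7,8} → only 9 remains.
C3 = 1: row 3 has {2,5,6,7,8,9}; col 3 has {4,5,6,7}; box has {5,6,7,8}; main diagonal has {2,3,4,5,6,7,8,9} → only 1 remains.
F3 = 3: row 3 has {1,2,5,6,7,8,9}; col 6 has {2,4,9}; box has {1,2,9} → only 3 remains.
B4 = 4: row 4 has {2,3,6,7,9}; col 2 has {1,2,3,5,6,7,8}; box has {2,6} → only 4 remains.
E4 = 8: row 4 has {2,3,4,6,7,9}; col 5 has {1,2,3,5,6,9}; box has {2,7,9} → only 8 remains.
F4 = 5: row 4 has {2,3,4,6,7,8,9}; col 6 has {2,3,4,9}; box has {2,7,8,9}; anti-diagonal has {1,2,4,6,7,8,9} → only 5 remains.
C5 = 3: row 5 has {2,4,5,8,9}; col 3 has {1,4,5,6,7}; box has {2,4,6} → only 3 remains.
D5 = 6: row 5 has {2,3,4,5,8,9}; col 4 has {1,7,9}; box has {2,5,7,8,9} → only 6 remains.
F5 = 1: row 5 has {2,3,4,5,6,8,9}; col 6 has {2,3,4,5,9}; box has {2,5,6,7,8,9} → only 1 remains.
A6 = 5: row 6 has {1,2,6,7}; col 1 has {2,6,8,9}; box has {2,3,4,6} → only 5 remains.
B6 = 9: row 6 has {1,2,5,6,7}; col 2 has {1,2,3,4,5,6,7,8}; box has {2,3,4,5,6} → only 9 remains.
C6 = 8: row 6 has {1,2,5,6,7,9}; col 3 has {1,3,4,5,6,7}; box has {2,3,4,5,6,9} → only 8 remains.
D6 = 3: row 6 has {1,2,5,6,7,8,9}; col 4 has {1,6,7,9}; box has {1,2,5,6,7,8,9}; anti-diagonal has {1,2,4,5,6,7,8,9} → only 3 remains.
E6 = 4: row 6 has {1,2,3,5,6,7,8,9}; col 5 has {1,2,3,5,6,8,9}; box has {1,2,3,5,6,7,8,9} → only 4 remains.
D7 = 2: row 7 has {3,4,5,6,7,8,9}; col 4 has {1,3,6,7,9}; box has {1,3,4,5,6,9} → only 2 remains.
H7 = 1: row 7 has {2,3,4,5,6,7,8,9}; col 8 has {3,4,5,6,7,8,9}; box has {2,3,4,6,7,8,9} → only 1 remains.
D8 = 8: row 8 has {1,2,3,4,6,9}; col 4 has {1,2,3,6,7,9}; box has {1,2,3,4,5,6,9} → only 8 remains.
F8 = 7: row 8 has {1,2,3,4,6,8,9}; col 6 has {1,2,3,4,5,9}; box has {1,2,3,4,5,6,8,9} → only 7 remains.
G8 = 5: row 8 has {1,2,3,4,6,7,8,9}; col 7 has {1,2,3,4,6,7,8,9}; box has {1,2,3,4,6,7,8,9} → only 5 remains.
D1 = 5: row 1 has {1,3,4,6,7}; col 4 has {1,2,3,6,7,8,9}; box has {1,2,3,9} → only 5 remains.
F1 = 8: row 1 has {1,3,4,5,6,7}; col 6 has {1,2,3,4,5,7,9}; box has {1,2,3,5,9} → only 8 remains.
H1 = 2: row 1 has {1,3,4,5,6,7,8}; col 8 has {1,3,4,5,6,7,8,9}; box has {1,3,4,5,6,7,8,9} → only 2 remains.
C2 = 2: row 2 has {1,5,8,9}; col 3 has {1,3,4,5,6,7,8}; box has {1,5,6,7,8} → only 2 remains.
D2 = 4: row 2 has {1,2,5,8,9}; col 4 has {1,2,3,5,6,7,8,9}; box has {1,2,3,5,8,9} → only 4 remains.
E2 = 7: row 2 has {1,2,4,5,8,9}; col 5 has {1,2,3,4,5,6,8,9}; box has {1,2,3,4,5,8,9} → only 7 remains.
F2 = 6: row 2 has {1,2,4,5,7,8,9}; col 6 has {1,2,3,4,5,7,8,9}; box has {1,2,3,4,5,7,8,9} → only 6 remains.
A3 = 4: row 3 has {1,2,3,5,6,7,8,9}; col 1 has {2,5,6,8,9}; box has {1,2,5,6,7,8} → only 4 remains.
A4 = 1: row 4 has {2,3,4,5,6,7,8,9}; col 1 has {2,4,5,6,8,9}; box has {2,3,4,5,6,8,9} → only 1 remains.
A5 = 7: row 5 has {1,2,3,4,5,6,8,9}; col 1 has {1,2,4,5,6,8,9}; box has {1,2,3,4,5,6,8,9} → only 7 remains.
C1 = 9: row 1 has {1,2,3,4,5,6,7,8}; col 3 has {1,2,3,4,5,6,7,8}; box has {1,2,4,5,6,7,8} → only 9 remains.
A2 = 3: row 2 has {1,2,4,5,6,7,8,9}; col 1 has {1,2,4,5,6,7,8,9}; box has {1,2,4,5,6,7,8,9} → only 3 remains.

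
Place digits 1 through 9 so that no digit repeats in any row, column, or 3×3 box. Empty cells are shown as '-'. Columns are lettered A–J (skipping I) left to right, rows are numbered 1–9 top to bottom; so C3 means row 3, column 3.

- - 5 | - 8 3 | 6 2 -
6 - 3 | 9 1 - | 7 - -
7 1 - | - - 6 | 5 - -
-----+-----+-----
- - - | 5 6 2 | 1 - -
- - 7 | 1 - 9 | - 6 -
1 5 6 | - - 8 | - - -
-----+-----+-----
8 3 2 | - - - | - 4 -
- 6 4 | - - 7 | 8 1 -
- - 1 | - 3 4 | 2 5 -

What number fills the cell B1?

F2 = 5 (sole candidate).
H2 = 8 (sole candidate).
J2 = 4 (sole candidate).
E5 = 4 (sole candidate).
G5 = 3 (sole candidate).
E6 = 7 (sole candidate).
H6 = 9 (sole candidate).
J6 = 2 (sole candidate).
D7 = 6 (sole candidate).
F7 = 1 (sole candidate).
G7 = 9 (sole candidate).
J7 = 7 (sole candidate).
D8 = 2 (sole candidate).
J8 = 3 (sole candidate).
A9 = 9 (sole candidate).
B9 = 7 (sole candidate).
D9 = 8 (sole candidate).
J9 = 6 (sole candidate).
A1 = 4 (sole candidate).
B1 = 9: row 1 has {2,3,4,5,6,8}; col 2 has {1,3,5,6,7}; box has {1,3,4,5,6,7} → only 9 remains.

9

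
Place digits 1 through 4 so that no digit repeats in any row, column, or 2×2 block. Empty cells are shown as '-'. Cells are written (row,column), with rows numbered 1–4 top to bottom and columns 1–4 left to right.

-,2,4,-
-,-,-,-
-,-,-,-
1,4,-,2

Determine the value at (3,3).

1

(1,1) = 3: row 1 has {2,4}; col 1 has {1}; box has {2} → only 3 remains.
(1,4) = 1: row 1 has {2,3,4}; col 4 has {2}; box has {4} → only 1 remains.
(2,1) = 4: row 2 has {}; col 1 has {1,3}; box has {2,3} → only 4 remains.
(2,2) = 1: row 2 has {4}; col 2 has {2,4}; box has {2,3,4} → only 1 remains.
(2,4) = 3: row 2 has {1,4}; col 4 has {1,2}; box has {1,4} → only 3 remains.
(3,1) = 2: row 3 has {}; col 1 has {1,3,4}; box has {1,4} → only 2 remains.
(3,2) = 3: row 3 has {2}; col 2 has {1,2,4}; box has {1,2,4} → only 3 remains.
(3,3) = 1: row 3 has {2,3}; col 3 has {4}; box has {2} → only 1 remains.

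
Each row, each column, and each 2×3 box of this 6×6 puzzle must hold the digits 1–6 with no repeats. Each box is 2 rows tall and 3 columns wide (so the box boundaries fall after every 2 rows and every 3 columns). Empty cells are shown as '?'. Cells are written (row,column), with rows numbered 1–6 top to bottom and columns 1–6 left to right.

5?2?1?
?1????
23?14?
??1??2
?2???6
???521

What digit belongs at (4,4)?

3

(3,6) = 5: row 3 has {1,2,3,4}; col 6 has {1,2,6}; box has {1,2,4} → only 5 remains.
(5,5) = 3: row 5 has {2,6}; col 5 has {1,2,4}; box has {1,2,5,6} → only 3 remains.
(3,3) = 6: row 3 has {1,2,3,4,5}; col 3 has {1,2}; box has {1,2,3} → only 6 remains.
(4,1) = 4: row 4 has {1,2}; col 1 has {2,5}; box has {1,2,3,6} → only 4 remains.
(4,2) = 5: row 4 has {1,2,4}; col 2 has {1,2,3}; box has {1,2,3,4,6} → only 5 remains.
(4,5) = 6: row 4 has {1,2,4,5}; col 5 has {1,2,3,4}; box has {1,2,4,5} → only 6 remains.
(5,1) = 1: row 5 has {2,3,6}; col 1 has {2,4,5}; box has {2} → only 1 remains.
(5,4) = 4: row 5 has {1,2,3,6}; col 4 has {1,5}; box has {1,2,3,5,6} → only 4 remains.
(2,5) = 5: row 2 has {1}; col 5 has {1,2,3,4,6}; box has {1} → only 5 remains.
(4,4) = 3: row 4 has {1,2,4,5,6}; col 4 has {1,4,5}; box has {1,2,4,5,6} → only 3 remains.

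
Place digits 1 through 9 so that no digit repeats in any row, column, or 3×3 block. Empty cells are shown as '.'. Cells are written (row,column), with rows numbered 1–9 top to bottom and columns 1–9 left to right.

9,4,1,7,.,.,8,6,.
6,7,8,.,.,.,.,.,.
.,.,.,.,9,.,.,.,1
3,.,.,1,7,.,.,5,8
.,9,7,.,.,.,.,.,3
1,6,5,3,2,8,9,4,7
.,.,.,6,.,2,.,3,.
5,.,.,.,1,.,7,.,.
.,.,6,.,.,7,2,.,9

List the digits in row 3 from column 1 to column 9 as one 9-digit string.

253896471

(3,1) = 2: row 3 has {1,9}; col 1 has {1,3,5,6,9}; box has {1,4,6,7,8,9} → only 2 remains.
(3,3) = 3: row 3 has {1,2,9}; col 3 has {1,5,6,7,8}; box has {1,2,4,6,7,8,9} → only 3 remains.
(3,8) = 7: row 3 has {1,2,3,9}; col 8 has {3,4,5,6}; box has {1,6,8} → only 7 remains.
(4,2) = 2 (sole candidate).
(4,3) = 4 (sole candidate).
(4,7) = 6 (sole candidate).
(5,1) = 8 (sole candidate).
(5,7) = 1 (sole candidate).
(5,8) = 2 (sole candidate).
(7,3) = 9 (sole candidate).
(8,3) = 2 (sole candidate).
(8,8) = 8 (sole candidate).
(9,1) = 4 (sole candidate).
(9,8) = 1 (sole candidate).
(2,8) = 9 (sole candidate).
(3,2) = 5: row 3 has {1,2,3,7,9}; col 2 has {2,4,6,7,9}; box has {1,2,3,4,6,7,8,9} → only 5 remains.
(3,7) = 4: row 3 has {1,2,3,5,7,9}; col 7 has {1,2,6,7,8,9}; box has {1,6,7,8,9} → only 4 remains.
(4,6) = 9 (sole candidate).
(7,1) = 7 (sole candidate).
(7,7) = 5 (sole candidate).
(7,9) = 4 (sole candidate).
(8,2) = 3 (sole candidate).
(8,6) = 4 (sole candidate).
(8,9) = 6 (sole candidate).
(9,2) = 8 (sole candidate).
(9,4) = 5 (sole candidate).
(9,5) = 3 (sole candidate).
(1,5) = 5 (sole candidate).
(1,6) = 3 (sole candidate).
(1,9) = 2 (sole candidate).
(2,5) = 4 (sole candidate).
(2,6) = 1 (sole candidate).
(2,7) = 3 (sole candidate).
(2,9) = 5 (sole candidate).
(3,4) = 8: row 3 has {1,2,3,4,5,7,9}; col 4 has {1,3,5,6,7}; box has {1,3,4,5,7,9} → only 8 remains.
(3,6) = 6: row 3 has {1,2,3,4,5,7,8,9}; col 6 has {1,2,3,4,7,8,9}; box has {1,3,4,5,7,8,9} → only 6 remains.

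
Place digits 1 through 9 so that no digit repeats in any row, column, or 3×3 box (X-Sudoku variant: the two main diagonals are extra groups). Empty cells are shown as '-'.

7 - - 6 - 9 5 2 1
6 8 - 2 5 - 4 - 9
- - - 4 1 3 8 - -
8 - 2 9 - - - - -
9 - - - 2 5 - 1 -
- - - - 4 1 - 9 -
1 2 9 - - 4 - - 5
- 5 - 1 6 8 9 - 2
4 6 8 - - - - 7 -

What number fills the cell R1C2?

R1C5 = 8 (sole candidate).
R2C6 = 7 (sole candidate).
R2C8 = 3 (sole candidate).
R3C2 = 9 (sole candidate).
R3C3 = 5 (sole candidate).
R3C8 = 6 (sole candidate).
R3C9 = 7 (sole candidate).
R4C6 = 6 (sole candidate).
R6C4 = 7 (sole candidate).
R7C4 = 3 (sole candidate).
R7C5 = 7 (sole candidate).
R7C7 = 6 (sole candidate).
R7C8 = 8 (sole candidate).
R8C1 = 3 (sole candidate).
R8C3 = 7 (sole candidate).
R8C8 = 4 (sole candidate).
R9C4 = 5 (sole candidate).
R9C5 = 9 (sole candidate).
R9C6 = 2 (sole candidate).
R9C9 = 3 (sole candidate).
R2C3 = 1 (sole candidate).
R3C1 = 2 (sole candidate).
R4C5 = 3 (sole candidate).
R4C7 = 7 (sole candidate).
R4C8 = 5 (sole candidate).
R4C9 = 4 (sole candidate).
R5C4 = 8 (sole candidate).
R5C7 = 3 (sole candidate).
R5C9 = 6 (sole candidate).
R6C1 = 5 (sole candidate).
R6C2 = 3 (sole candidate).
R6C3 = 6 (sole candidate).
R6C7 = 2 (sole candidate).
R6C9 = 8 (sole candidate).
R9C7 = 1 (sole candidate).
R1C2 = 4: row 1 has {1,2,5,6,7,8,9}; col 2 has {2,3,5,6,8,9}; box has {1,2,5,6,7,8,9} → only 4 remains.

4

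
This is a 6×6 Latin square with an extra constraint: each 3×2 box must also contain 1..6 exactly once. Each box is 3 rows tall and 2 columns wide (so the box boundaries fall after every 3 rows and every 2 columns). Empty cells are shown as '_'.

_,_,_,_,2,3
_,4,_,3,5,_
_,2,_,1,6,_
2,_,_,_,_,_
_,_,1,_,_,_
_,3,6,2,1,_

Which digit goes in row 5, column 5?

row 2, column 3 = 2 (sole candidate).
row 2, column 6 = 1 (sole candidate).
row 3, column 6 = 4 (sole candidate).
row 6, column 6 = 5 (sole candidate).
row 2, column 1 = 6 (sole candidate).
row 3, column 3 = 5 (sole candidate).
row 4, column 6 = 6 (sole candidate).
row 5, column 6 = 2 (sole candidate).
row 6, column 1 = 4 (sole candidate).
row 1, column 3 = 4 (sole candidate).
row 1, column 4 = 6 (sole candidate).
row 3, column 1 = 3 (sole candidate).
row 4, column 3 = 3 (sole candidate).
row 4, column 5 = 4 (sole candidate).
row 5, column 1 = 5 (sole candidate).
row 5, column 2 = 6 (sole candidate).
row 5, column 4 = 4 (sole candidate).
row 5, column 5 = 3: row 5 has {1,2,4,5,6}; col 5 has {1,2,4,5,6}; box has {1,2,4,5,6} → only 3 remains.

3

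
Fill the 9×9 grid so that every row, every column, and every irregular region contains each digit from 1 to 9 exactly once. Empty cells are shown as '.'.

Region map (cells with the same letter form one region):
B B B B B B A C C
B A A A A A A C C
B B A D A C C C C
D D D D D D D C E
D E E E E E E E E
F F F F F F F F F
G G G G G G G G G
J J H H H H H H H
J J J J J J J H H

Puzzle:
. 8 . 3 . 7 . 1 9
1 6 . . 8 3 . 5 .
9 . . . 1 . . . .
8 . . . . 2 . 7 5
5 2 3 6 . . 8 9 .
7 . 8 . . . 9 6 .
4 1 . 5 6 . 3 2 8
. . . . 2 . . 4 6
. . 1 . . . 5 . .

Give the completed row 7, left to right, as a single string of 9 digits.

R7C6 = 9: row 7 has {1,2,3,4,5,6,8}; col 6 has {2,3,7}; region has {1,2,3,4,5,6,8} → only 9 remains.
R8C1 = 3: row 8 has {2,4,6}; col 1 has {1,4,5,7,8,9}; region has {1,5} → only 3 remains.
R7C3 = 7: row 7 has {1,2,3,4,5,6,8,9}; col 3 has {1,3,8}; region has {1,2,3,4,5,6,8,9} → only 7 remains.

417569328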